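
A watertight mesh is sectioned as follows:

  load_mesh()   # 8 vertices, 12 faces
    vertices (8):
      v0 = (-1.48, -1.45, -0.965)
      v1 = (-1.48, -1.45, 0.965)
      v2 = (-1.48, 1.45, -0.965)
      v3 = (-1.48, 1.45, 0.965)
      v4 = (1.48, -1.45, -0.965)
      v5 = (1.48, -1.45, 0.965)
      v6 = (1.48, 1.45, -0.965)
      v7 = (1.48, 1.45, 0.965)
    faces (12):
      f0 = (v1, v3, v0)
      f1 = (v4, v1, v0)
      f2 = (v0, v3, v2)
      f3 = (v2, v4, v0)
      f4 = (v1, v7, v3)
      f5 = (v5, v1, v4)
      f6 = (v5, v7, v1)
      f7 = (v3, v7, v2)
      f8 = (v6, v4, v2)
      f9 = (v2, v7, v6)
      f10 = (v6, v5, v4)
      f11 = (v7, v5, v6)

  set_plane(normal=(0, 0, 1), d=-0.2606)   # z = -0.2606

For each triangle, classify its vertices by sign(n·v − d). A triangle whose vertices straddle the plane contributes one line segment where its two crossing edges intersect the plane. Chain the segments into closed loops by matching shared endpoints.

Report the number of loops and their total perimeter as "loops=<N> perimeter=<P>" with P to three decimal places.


Straddling triangles (8 of 12):
  (v1,v3,v0) [++-] → (-1.48, -0.391575, -0.2606)–(-1.48, -1.45, -0.2606)  len=1.0584
  (v4,v1,v0) [-+-] → (0.399677, -1.45, -0.2606)–(-1.48, -1.45, -0.2606)  len=1.8797
  (v0,v3,v2) [-+-] → (-1.48, -0.391575, -0.2606)–(-1.48, 1.45, -0.2606)  len=1.8416
  (v5,v1,v4) [++-] → (0.399677, -1.45, -0.2606)–(1.48, -1.45, -0.2606)  len=1.0803
  (v3,v7,v2) [++-] → (-0.399677, 1.45, -0.2606)–(-1.48, 1.45, -0.2606)  len=1.0803
  (v2,v7,v6) [-+-] → (-0.399677, 1.45, -0.2606)–(1.48, 1.45, -0.2606)  len=1.8797
  (v6,v5,v4) [-+-] → (1.48, 0.391575, -0.2606)–(1.48, -1.45, -0.2606)  len=1.8416
  (v7,v5,v6) [++-] → (1.48, 0.391575, -0.2606)–(1.48, 1.45, -0.2606)  len=1.0584

Chained into 1 loop(s):
  loop 1: 8 segments, perimeter = 11.7200
Total perimeter = 11.720

loops=1 perimeter=11.720


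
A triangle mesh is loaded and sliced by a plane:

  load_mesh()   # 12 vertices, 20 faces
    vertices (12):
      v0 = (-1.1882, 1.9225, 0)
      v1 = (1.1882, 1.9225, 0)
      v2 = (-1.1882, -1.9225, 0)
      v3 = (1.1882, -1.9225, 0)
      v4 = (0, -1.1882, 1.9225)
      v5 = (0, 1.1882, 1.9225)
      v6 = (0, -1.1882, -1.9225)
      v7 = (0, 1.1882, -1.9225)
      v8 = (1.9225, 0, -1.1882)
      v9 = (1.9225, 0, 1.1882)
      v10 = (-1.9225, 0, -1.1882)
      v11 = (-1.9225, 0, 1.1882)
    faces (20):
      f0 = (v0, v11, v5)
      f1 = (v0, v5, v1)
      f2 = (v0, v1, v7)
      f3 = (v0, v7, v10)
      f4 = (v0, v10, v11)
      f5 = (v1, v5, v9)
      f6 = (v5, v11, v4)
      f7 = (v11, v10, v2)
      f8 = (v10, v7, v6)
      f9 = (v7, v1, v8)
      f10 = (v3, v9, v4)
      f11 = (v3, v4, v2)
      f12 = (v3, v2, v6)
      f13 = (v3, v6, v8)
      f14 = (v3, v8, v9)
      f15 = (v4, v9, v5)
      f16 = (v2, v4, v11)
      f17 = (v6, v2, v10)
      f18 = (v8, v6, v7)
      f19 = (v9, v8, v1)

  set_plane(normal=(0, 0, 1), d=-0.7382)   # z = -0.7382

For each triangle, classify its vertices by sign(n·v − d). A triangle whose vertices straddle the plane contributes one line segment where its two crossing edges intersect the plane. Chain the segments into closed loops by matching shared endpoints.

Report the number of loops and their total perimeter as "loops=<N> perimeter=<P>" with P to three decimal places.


loops=1 perimeter=11.207

Straddling triangles (10 of 20):
  (v0,v1,v7) [++-] → (0.731956, 1.64054, -0.7382)–(-0.731956, 1.64054, -0.7382)  len=1.4639
  (v0,v7,v10) [+--] → (-0.731956, 1.64054, -0.7382)–(-1.6444, 0.728097, -0.7382)  len=1.2904
  (v0,v10,v11) [+-+] → (-1.6444, 0.728097, -0.7382)–(-1.9225, 0, -0.7382)  len=0.7794
  (v11,v10,v2) [+-+] → (-1.9225, 0, -0.7382)–(-1.6444, -0.728097, -0.7382)  len=0.7794
  (v7,v1,v8) [-+-] → (0.731956, 1.64054, -0.7382)–(1.6444, 0.728097, -0.7382)  len=1.2904
  (v3,v2,v6) [++-] → (-0.731956, -1.64054, -0.7382)–(0.731956, -1.64054, -0.7382)  len=1.4639
  (v3,v6,v8) [+--] → (0.731956, -1.64054, -0.7382)–(1.6444, -0.728097, -0.7382)  len=1.2904
  (v3,v8,v9) [+-+] → (1.6444, -0.728097, -0.7382)–(1.9225, 0, -0.7382)  len=0.7794
  (v6,v2,v10) [-+-] → (-0.731956, -1.64054, -0.7382)–(-1.6444, -0.728097, -0.7382)  len=1.2904
  (v9,v8,v1) [+-+] → (1.9225, 0, -0.7382)–(1.6444, 0.728097, -0.7382)  len=0.7794

Chained into 1 loop(s):
  loop 1: 10 segments, perimeter = 11.2070
Total perimeter = 11.207


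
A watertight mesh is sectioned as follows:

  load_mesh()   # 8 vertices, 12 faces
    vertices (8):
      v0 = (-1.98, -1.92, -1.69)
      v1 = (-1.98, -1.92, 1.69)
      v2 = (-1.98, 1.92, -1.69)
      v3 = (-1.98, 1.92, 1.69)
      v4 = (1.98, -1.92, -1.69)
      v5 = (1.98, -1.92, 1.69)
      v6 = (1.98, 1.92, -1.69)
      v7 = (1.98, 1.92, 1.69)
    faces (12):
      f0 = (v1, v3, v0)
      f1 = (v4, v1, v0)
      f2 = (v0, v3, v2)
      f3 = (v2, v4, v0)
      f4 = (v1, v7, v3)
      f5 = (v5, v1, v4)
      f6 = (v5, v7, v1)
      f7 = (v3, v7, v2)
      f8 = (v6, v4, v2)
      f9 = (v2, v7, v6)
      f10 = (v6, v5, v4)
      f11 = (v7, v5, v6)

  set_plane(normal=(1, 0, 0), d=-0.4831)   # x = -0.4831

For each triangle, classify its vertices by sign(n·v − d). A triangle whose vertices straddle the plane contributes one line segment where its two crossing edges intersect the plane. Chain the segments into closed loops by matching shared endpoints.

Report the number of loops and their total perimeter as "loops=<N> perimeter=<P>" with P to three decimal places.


loops=1 perimeter=14.440

Straddling triangles (8 of 12):
  (v4,v1,v0) [+--] → (-0.4831, -1.92, 0.412343)–(-0.4831, -1.92, -1.69)  len=2.1023
  (v2,v4,v0) [-+-] → (-0.4831, 0.468461, -1.69)–(-0.4831, -1.92, -1.69)  len=2.3885
  (v1,v7,v3) [-+-] → (-0.4831, -0.468461, 1.69)–(-0.4831, 1.92, 1.69)  len=2.3885
  (v5,v1,v4) [+-+] → (-0.4831, -1.92, 1.69)–(-0.4831, -1.92, 0.412343)  len=1.2777
  (v5,v7,v1) [++-] → (-0.4831, -0.468461, 1.69)–(-0.4831, -1.92, 1.69)  len=1.4515
  (v3,v7,v2) [-+-] → (-0.4831, 1.92, 1.69)–(-0.4831, 1.92, -0.412343)  len=2.1023
  (v6,v4,v2) [++-] → (-0.4831, 0.468461, -1.69)–(-0.4831, 1.92, -1.69)  len=1.4515
  (v2,v7,v6) [-++] → (-0.4831, 1.92, -0.412343)–(-0.4831, 1.92, -1.69)  len=1.2777

Chained into 1 loop(s):
  loop 1: 8 segments, perimeter = 14.4400
Total perimeter = 14.440


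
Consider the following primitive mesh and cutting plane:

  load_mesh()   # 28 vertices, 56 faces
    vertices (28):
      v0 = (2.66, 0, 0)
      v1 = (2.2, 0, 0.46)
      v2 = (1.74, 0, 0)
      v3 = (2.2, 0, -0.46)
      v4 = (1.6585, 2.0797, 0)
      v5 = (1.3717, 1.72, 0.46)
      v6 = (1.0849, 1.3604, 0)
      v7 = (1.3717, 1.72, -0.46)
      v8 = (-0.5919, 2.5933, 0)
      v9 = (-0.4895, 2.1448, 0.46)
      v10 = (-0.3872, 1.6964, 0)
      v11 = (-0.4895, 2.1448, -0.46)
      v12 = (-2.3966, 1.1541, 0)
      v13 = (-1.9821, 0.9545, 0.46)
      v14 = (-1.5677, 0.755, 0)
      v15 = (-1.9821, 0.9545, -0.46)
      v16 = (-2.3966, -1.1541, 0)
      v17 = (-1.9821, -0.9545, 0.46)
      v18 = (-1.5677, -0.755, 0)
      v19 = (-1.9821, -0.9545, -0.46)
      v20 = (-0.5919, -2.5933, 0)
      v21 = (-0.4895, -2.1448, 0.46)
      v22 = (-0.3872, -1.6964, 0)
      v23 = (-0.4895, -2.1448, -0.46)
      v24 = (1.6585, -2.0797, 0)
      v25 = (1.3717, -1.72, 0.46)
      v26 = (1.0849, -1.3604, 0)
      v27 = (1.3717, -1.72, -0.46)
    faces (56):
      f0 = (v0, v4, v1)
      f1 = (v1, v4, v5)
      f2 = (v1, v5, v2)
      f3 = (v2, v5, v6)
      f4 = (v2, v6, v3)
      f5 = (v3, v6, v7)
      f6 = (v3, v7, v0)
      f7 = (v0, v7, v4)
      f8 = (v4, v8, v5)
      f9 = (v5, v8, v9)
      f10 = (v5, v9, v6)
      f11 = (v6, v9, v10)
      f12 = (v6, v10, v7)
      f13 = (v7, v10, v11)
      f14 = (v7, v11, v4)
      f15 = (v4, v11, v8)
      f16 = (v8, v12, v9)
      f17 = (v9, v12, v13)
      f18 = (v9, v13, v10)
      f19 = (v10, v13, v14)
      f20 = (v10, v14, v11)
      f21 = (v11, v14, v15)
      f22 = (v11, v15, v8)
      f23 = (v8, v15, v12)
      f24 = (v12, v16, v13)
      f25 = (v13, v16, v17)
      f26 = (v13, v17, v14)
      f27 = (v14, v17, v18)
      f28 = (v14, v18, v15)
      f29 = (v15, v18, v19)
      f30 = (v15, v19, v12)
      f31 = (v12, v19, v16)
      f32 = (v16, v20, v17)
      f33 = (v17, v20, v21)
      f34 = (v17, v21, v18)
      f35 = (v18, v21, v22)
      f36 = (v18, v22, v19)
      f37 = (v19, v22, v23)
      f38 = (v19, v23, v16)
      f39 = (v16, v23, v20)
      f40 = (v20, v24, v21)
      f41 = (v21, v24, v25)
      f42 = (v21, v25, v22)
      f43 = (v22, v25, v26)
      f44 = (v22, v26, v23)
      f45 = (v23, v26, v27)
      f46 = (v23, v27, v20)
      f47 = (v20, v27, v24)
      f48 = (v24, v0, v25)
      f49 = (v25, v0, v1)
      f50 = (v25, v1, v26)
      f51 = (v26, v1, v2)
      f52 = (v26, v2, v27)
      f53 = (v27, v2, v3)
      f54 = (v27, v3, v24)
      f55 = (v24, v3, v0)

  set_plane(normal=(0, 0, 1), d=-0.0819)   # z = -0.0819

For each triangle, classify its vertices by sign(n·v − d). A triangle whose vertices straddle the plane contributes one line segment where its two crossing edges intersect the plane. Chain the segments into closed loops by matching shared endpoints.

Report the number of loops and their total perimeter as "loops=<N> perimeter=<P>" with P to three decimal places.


Straddling triangles (28 of 56):
  (v2,v6,v3) [++-] → (1.28344, 1.11819, -0.0819)–(1.8219, 0, -0.0819)  len=1.2411
  (v3,v6,v7) [-+-] → (1.28344, 1.11819, -0.0819)–(1.13596, 1.42442, -0.0819)  len=0.3399
  (v3,v7,v0) [--+] → (2.43063, 0.306235, -0.0819)–(2.5781, 0, -0.0819)  len=0.3399
  (v0,v7,v4) [+-+] → (2.43063, 0.306235, -0.0819)–(1.60744, 2.01566, -0.0819)  len=1.8973
  (v6,v10,v7) [++-] → (-0.0740393, 1.7006, -0.0819)–(1.13596, 1.42442, -0.0819)  len=1.2411
  (v7,v10,v11) [-+-] → (-0.0740393, 1.7006, -0.0819)–(-0.405414, 1.77623, -0.0819)  len=0.3399
  (v7,v11,v4) [--+] → (1.27606, 2.09129, -0.0819)–(1.60744, 2.01566, -0.0819)  len=0.3399
  (v4,v11,v8) [+-+] → (1.27606, 2.09129, -0.0819)–(-0.573668, 2.51345, -0.0819)  len=1.8973
  (v10,v14,v11) [++-] → (-1.37573, 1.00244, -0.0819)–(-0.405414, 1.77623, -0.0819)  len=1.2411
  (v11,v14,v15) [-+-] → (-1.37573, 1.00244, -0.0819)–(-1.64148, 0.79052, -0.0819)  len=0.3399
  (v11,v15,v8) [--+] → (-0.839416, 2.30152, -0.0819)–(-0.573668, 2.51345, -0.0819)  len=0.3399
  (v8,v15,v12) [+-+] → (-0.839416, 2.30152, -0.0819)–(-2.3228, 1.11856, -0.0819)  len=1.8973
  (v14,v18,v15) [++-] → (-1.64148, -0.450635, -0.0819)–(-1.64148, 0.79052, -0.0819)  len=1.2412
  (v15,v18,v19) [-+-] → (-1.64148, -0.450635, -0.0819)–(-1.64148, -0.79052, -0.0819)  len=0.3399
  (v15,v19,v12) [--+] → (-2.3228, 0.778678, -0.0819)–(-2.3228, 1.11856, -0.0819)  len=0.3399
  (v12,v19,v16) [+-+] → (-2.3228, 0.778678, -0.0819)–(-2.3228, -1.11856, -0.0819)  len=1.8972
  (v18,v22,v19) [++-] → (-0.671162, -1.56431, -0.0819)–(-1.64148, -0.79052, -0.0819)  len=1.2411
  (v19,v22,v23) [-+-] → (-0.671162, -1.56431, -0.0819)–(-0.405414, -1.77623, -0.0819)  len=0.3399
  (v19,v23,v16) [--+] → (-2.05705, -1.33049, -0.0819)–(-2.3228, -1.11856, -0.0819)  len=0.3399
  (v16,v23,v20) [+-+] → (-2.05705, -1.33049, -0.0819)–(-0.573668, -2.51345, -0.0819)  len=1.8973
  (v22,v26,v23) [++-] → (0.804588, -1.50006, -0.0819)–(-0.405414, -1.77623, -0.0819)  len=1.2411
  (v23,v26,v27) [-+-] → (0.804588, -1.50006, -0.0819)–(1.13596, -1.42442, -0.0819)  len=0.3399
  (v23,v27,v20) [--+] → (-0.242294, -2.43781, -0.0819)–(-0.573668, -2.51345, -0.0819)  len=0.3399
  (v20,v27,v24) [+-+] → (-0.242294, -2.43781, -0.0819)–(1.60744, -2.01566, -0.0819)  len=1.8973
  (v26,v2,v27) [++-] → (1.67443, -0.306235, -0.0819)–(1.13596, -1.42442, -0.0819)  len=1.2411
  (v27,v2,v3) [-+-] → (1.67443, -0.306235, -0.0819)–(1.8219, 0, -0.0819)  len=0.3399
  (v27,v3,v24) [--+] → (1.75491, -1.70942, -0.0819)–(1.60744, -2.01566, -0.0819)  len=0.3399
  (v24,v3,v0) [+-+] → (1.75491, -1.70942, -0.0819)–(2.5781, 0, -0.0819)  len=1.8973

Chained into 2 loop(s):
  loop 1: 14 segments, perimeter = 11.0670
  loop 2: 14 segments, perimeter = 15.6604
Total perimeter = 26.727

loops=2 perimeter=26.727


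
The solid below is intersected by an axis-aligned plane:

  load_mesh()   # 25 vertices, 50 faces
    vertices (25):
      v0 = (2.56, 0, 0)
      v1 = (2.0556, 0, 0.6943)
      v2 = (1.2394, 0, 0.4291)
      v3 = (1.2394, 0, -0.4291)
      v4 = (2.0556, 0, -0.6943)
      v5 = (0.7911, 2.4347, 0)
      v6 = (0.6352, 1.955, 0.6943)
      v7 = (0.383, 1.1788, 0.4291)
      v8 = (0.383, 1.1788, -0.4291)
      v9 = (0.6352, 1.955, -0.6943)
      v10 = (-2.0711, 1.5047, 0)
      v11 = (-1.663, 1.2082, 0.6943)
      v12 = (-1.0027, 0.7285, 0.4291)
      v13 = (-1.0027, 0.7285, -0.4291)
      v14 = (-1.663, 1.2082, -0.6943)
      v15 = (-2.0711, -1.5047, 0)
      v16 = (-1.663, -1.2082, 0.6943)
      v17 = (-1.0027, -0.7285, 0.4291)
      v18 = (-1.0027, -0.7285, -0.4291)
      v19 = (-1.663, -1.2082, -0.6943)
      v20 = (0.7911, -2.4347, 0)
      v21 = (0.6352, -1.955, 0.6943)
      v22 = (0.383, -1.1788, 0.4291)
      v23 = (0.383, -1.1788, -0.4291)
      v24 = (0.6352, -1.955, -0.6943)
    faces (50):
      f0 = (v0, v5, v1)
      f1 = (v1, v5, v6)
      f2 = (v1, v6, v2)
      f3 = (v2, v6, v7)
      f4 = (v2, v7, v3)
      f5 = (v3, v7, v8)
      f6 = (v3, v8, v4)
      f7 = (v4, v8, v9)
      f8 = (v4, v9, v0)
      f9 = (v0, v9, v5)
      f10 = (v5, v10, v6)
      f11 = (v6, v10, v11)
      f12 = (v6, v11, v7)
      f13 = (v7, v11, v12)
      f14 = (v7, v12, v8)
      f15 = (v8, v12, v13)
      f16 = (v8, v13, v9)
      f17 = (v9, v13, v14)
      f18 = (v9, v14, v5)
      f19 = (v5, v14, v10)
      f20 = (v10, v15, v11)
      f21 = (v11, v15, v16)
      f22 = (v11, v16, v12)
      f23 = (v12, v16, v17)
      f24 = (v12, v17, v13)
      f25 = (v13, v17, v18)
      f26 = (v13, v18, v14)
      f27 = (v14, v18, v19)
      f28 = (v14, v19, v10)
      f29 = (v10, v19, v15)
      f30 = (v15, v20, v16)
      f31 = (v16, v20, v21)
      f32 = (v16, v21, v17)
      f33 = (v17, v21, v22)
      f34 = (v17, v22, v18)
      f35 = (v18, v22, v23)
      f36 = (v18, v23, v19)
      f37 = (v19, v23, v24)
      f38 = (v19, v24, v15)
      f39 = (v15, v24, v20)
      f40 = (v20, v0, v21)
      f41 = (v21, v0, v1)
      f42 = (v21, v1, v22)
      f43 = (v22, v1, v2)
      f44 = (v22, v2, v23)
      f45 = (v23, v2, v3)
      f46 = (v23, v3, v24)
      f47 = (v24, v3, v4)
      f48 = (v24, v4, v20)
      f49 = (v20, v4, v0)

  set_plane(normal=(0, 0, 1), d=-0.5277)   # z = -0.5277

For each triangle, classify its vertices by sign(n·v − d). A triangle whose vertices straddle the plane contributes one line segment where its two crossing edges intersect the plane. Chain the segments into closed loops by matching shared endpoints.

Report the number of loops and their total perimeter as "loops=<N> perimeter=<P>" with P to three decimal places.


loops=2 perimeter=21.863

Straddling triangles (20 of 50):
  (v3,v8,v4) [++-] → (1.00486, 0.740528, -0.5277)–(1.54286, 0, -0.5277)  len=0.9153
  (v4,v8,v9) [-+-] → (1.00486, 0.740528, -0.5277)–(0.476767, 1.46739, -0.5277)  len=0.8984
  (v4,v9,v0) [--+] → (1.09706, 1.48589, -0.5277)–(2.17663, 0, -0.5277)  len=1.8367
  (v0,v9,v5) [+-+] → (1.09706, 1.48589, -0.5277)–(0.672609, 2.07011, -0.5277)  len=0.7221
  (v8,v13,v9) [++-] → (-0.393737, 1.18451, -0.5277)–(0.476767, 1.46739, -0.5277)  len=0.9153
  (v9,v13,v14) [-+-] → (-0.393737, 1.18451, -0.5277)–(-1.2482, 0.90685, -0.5277)  len=0.8984
  (v9,v14,v5) [--+] → (-1.07413, 1.5025, -0.5277)–(0.672609, 2.07011, -0.5277)  len=1.8366
  (v5,v14,v10) [+-+] → (-1.07413, 1.5025, -0.5277)–(-1.76093, 1.27935, -0.5277)  len=0.7221
  (v13,v18,v14) [++-] → (-1.2482, -0.00844487, -0.5277)–(-1.2482, 0.90685, -0.5277)  len=0.9153
  (v14,v18,v19) [-+-] → (-1.2482, -0.00844487, -0.5277)–(-1.2482, -0.90685, -0.5277)  len=0.8984
  (v14,v19,v10) [--+] → (-1.76093, -0.557229, -0.5277)–(-1.76093, 1.27935, -0.5277)  len=1.8366
  (v10,v19,v15) [+-+] → (-1.76093, -0.557229, -0.5277)–(-1.76093, -1.27935, -0.5277)  len=0.7221
  (v18,v23,v19) [++-] → (-0.377692, -1.18973, -0.5277)–(-1.2482, -0.90685, -0.5277)  len=0.9153
  (v19,v23,v24) [-+-] → (-0.377692, -1.18973, -0.5277)–(0.476767, -1.46739, -0.5277)  len=0.8984
  (v19,v24,v15) [--+] → (-0.0141873, -1.84695, -0.5277)–(-1.76093, -1.27935, -0.5277)  len=1.8366
  (v15,v24,v20) [+-+] → (-0.0141873, -1.84695, -0.5277)–(0.672609, -2.07011, -0.5277)  len=0.7221
  (v23,v3,v24) [++-] → (1.01476, -0.726859, -0.5277)–(0.476767, -1.46739, -0.5277)  len=0.9153
  (v24,v3,v4) [-+-] → (1.01476, -0.726859, -0.5277)–(1.54286, 0, -0.5277)  len=0.8984
  (v24,v4,v20) [--+] → (1.75218, -0.584216, -0.5277)–(0.672609, -2.07011, -0.5277)  len=1.8367
  (v20,v4,v0) [+-+] → (1.75218, -0.584216, -0.5277)–(2.17663, 0, -0.5277)  len=0.7221

Chained into 2 loop(s):
  loop 1: 10 segments, perimeter = 9.0688
  loop 2: 10 segments, perimeter = 12.7939
Total perimeter = 21.863


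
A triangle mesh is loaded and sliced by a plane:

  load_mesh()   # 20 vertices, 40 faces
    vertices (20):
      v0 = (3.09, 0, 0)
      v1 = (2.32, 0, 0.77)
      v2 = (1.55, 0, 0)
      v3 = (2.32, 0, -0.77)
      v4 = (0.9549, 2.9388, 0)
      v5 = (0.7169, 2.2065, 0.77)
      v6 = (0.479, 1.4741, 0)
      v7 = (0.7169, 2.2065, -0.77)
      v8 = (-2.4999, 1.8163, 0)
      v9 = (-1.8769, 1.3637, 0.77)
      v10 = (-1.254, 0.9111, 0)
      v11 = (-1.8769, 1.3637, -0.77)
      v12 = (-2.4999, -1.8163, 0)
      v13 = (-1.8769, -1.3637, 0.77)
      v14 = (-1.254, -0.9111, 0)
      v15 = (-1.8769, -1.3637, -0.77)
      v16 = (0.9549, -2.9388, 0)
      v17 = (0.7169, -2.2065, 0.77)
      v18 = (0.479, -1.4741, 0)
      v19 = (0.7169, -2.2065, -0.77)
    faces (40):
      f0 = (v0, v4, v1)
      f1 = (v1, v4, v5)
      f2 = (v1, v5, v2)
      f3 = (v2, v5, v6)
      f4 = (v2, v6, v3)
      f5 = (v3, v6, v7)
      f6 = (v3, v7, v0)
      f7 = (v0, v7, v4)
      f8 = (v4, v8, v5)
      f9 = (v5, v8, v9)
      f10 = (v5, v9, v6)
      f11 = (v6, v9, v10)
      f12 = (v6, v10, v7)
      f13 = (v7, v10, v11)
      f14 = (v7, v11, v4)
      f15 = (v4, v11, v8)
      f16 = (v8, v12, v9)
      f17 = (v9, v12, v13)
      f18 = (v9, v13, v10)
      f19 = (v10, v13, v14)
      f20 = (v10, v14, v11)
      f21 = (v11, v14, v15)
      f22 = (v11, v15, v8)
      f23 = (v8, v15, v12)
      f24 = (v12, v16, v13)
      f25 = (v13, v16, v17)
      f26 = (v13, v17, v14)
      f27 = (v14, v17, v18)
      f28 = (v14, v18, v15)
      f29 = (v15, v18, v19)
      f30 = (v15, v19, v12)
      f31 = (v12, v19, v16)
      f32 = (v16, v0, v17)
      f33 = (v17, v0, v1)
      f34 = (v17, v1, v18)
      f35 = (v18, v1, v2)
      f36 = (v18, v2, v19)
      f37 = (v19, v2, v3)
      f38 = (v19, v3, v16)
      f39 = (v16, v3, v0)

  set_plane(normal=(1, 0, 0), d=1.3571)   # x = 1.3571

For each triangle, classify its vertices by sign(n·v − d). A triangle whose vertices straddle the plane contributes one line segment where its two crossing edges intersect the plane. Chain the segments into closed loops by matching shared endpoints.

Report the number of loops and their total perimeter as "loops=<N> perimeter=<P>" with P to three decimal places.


Straddling triangles (16 of 40):
  (v0,v4,v1) [+-+] → (1.3571, 2.3852, 0)–(1.3571, 2.07294, 0.226865)  len=0.3860
  (v1,v4,v5) [+--] → (1.3571, 2.07294, 0.226865)–(1.3571, 1.32533, 0.77)  len=0.9241
  (v1,v5,v2) [+-+] → (1.3571, 1.32533, 0.77)–(1.3571, 0.510904, 0.17829)  len=1.0067
  (v2,v5,v6) [+--] → (1.3571, 0.510904, 0.17829)–(1.3571, 0.265503, 0)  len=0.3033
  (v2,v6,v3) [+-+] → (1.3571, 0.265503, 0)–(1.3571, 0.771, -0.367266)  len=0.6248
  (v3,v6,v7) [+--] → (1.3571, 0.771, -0.367266)–(1.3571, 1.32533, -0.77)  len=0.6852
  (v3,v7,v0) [+-+] → (1.3571, 1.32533, -0.77)–(1.3571, 1.61124, -0.562274)  len=0.3534
  (v0,v7,v4) [+--] → (1.3571, 1.61124, -0.562274)–(1.3571, 2.3852, 0)  len=0.9566
  (v16,v0,v17) [-+-] → (1.3571, -2.3852, 0)–(1.3571, -1.61124, 0.562274)  len=0.9566
  (v17,v0,v1) [-++] → (1.3571, -1.61124, 0.562274)–(1.3571, -1.32533, 0.77)  len=0.3534
  (v17,v1,v18) [-+-] → (1.3571, -1.32533, 0.77)–(1.3571, -0.771, 0.367266)  len=0.6852
  (v18,v1,v2) [-++] → (1.3571, -0.771, 0.367266)–(1.3571, -0.265503, 0)  len=0.6248
  (v18,v2,v19) [-+-] → (1.3571, -0.265503, 0)–(1.3571, -0.510904, -0.17829)  len=0.3033
  (v19,v2,v3) [-++] → (1.3571, -0.510904, -0.17829)–(1.3571, -1.32533, -0.77)  len=1.0067
  (v19,v3,v16) [-+-] → (1.3571, -1.32533, -0.77)–(1.3571, -2.07294, -0.226865)  len=0.9241
  (v16,v3,v0) [-++] → (1.3571, -2.07294, -0.226865)–(1.3571, -2.3852, 0)  len=0.3860

Chained into 2 loop(s):
  loop 1: 8 segments, perimeter = 5.2401
  loop 2: 8 segments, perimeter = 5.2401
Total perimeter = 10.480

loops=2 perimeter=10.480


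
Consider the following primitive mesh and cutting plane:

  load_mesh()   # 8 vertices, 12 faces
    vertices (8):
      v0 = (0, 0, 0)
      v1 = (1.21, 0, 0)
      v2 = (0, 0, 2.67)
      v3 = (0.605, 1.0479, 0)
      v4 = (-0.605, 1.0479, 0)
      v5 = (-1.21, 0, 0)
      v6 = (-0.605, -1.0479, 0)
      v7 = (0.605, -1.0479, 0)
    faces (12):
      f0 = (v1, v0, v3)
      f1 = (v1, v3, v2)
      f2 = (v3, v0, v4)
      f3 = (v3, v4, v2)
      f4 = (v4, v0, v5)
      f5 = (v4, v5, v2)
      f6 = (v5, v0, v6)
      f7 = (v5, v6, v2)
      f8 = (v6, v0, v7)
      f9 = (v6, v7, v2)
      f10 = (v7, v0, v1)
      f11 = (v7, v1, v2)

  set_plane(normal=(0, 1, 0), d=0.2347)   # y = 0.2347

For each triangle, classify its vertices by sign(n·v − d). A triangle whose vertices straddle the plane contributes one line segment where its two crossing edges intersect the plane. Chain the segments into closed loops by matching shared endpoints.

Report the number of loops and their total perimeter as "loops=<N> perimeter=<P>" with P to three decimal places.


Straddling triangles (6 of 12):
  (v1,v0,v3) [--+] → (0.135503, 0.2347, 0)–(1.0745, 0.2347, 0)  len=0.9390
  (v1,v3,v2) [-+-] → (1.0745, 0.2347, 0)–(0.135503, 0.2347, 2.072)  len=2.2748
  (v3,v0,v4) [+-+] → (0.135503, 0.2347, 0)–(-0.135503, 0.2347, 0)  len=0.2710
  (v3,v4,v2) [++-] → (-0.135503, 0.2347, 2.072)–(0.135503, 0.2347, 2.072)  len=0.2710
  (v4,v0,v5) [+--] → (-0.135503, 0.2347, 0)–(-1.0745, 0.2347, 0)  len=0.9390
  (v4,v5,v2) [+--] → (-1.0745, 0.2347, 0)–(-0.135503, 0.2347, 2.072)  len=2.2748

Chained into 1 loop(s):
  loop 1: 6 segments, perimeter = 6.9697
Total perimeter = 6.970

loops=1 perimeter=6.970


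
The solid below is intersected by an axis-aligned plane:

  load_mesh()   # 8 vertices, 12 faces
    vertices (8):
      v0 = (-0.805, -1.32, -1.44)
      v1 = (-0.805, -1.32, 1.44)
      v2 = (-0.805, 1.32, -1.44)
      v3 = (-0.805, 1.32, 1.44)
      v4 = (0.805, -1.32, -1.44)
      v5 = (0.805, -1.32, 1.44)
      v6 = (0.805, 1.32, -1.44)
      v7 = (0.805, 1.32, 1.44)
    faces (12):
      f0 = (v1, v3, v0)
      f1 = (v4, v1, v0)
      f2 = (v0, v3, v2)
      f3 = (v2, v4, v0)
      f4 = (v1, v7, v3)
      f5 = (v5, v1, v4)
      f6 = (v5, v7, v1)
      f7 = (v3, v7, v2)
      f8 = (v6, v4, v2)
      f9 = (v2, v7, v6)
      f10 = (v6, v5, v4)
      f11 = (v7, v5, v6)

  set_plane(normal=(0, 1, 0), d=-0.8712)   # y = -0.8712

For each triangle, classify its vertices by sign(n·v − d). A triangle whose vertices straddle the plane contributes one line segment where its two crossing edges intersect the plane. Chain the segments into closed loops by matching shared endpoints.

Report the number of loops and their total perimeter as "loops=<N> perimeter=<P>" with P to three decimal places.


loops=1 perimeter=8.980

Straddling triangles (8 of 12):
  (v1,v3,v0) [-+-] → (-0.805, -0.8712, 1.44)–(-0.805, -0.8712, -0.9504)  len=2.3904
  (v0,v3,v2) [-++] → (-0.805, -0.8712, -0.9504)–(-0.805, -0.8712, -1.44)  len=0.4896
  (v2,v4,v0) [+--] → (0.5313, -0.8712, -1.44)–(-0.805, -0.8712, -1.44)  len=1.3363
  (v1,v7,v3) [-++] → (-0.5313, -0.8712, 1.44)–(-0.805, -0.8712, 1.44)  len=0.2737
  (v5,v7,v1) [-+-] → (0.805, -0.8712, 1.44)–(-0.5313, -0.8712, 1.44)  len=1.3363
  (v6,v4,v2) [+-+] → (0.805, -0.8712, -1.44)–(0.5313, -0.8712, -1.44)  len=0.2737
  (v6,v5,v4) [+--] → (0.805, -0.8712, 0.9504)–(0.805, -0.8712, -1.44)  len=2.3904
  (v7,v5,v6) [+-+] → (0.805, -0.8712, 1.44)–(0.805, -0.8712, 0.9504)  len=0.4896

Chained into 1 loop(s):
  loop 1: 8 segments, perimeter = 8.9800
Total perimeter = 8.980


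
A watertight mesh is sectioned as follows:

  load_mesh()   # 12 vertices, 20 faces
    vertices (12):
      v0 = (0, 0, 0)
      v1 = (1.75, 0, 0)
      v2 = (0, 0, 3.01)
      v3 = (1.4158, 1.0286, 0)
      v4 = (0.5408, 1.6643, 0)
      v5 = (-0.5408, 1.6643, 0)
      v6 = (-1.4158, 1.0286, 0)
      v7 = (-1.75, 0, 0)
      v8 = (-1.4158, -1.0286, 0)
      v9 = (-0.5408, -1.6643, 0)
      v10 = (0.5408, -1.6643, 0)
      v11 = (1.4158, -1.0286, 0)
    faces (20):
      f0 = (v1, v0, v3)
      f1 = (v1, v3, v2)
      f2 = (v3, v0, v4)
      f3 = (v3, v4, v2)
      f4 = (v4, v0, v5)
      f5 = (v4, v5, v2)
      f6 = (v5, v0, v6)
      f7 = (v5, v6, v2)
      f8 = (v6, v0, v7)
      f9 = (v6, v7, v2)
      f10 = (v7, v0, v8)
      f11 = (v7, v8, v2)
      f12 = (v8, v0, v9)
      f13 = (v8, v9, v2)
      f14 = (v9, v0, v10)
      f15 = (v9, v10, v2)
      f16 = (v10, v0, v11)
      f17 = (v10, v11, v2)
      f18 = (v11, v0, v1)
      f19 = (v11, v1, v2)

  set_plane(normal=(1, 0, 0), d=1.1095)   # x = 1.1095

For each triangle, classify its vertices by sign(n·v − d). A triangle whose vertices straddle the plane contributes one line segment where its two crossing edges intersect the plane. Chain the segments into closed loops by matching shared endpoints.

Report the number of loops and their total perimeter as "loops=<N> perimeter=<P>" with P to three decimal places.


loops=1 perimeter=5.927

Straddling triangles (8 of 20):
  (v1,v0,v3) [+-+] → (1.1095, 0, 0)–(1.1095, 0.806068, 0)  len=0.8061
  (v1,v3,v2) [++-] → (1.1095, 0.806068, 0.651196)–(1.1095, 0, 1.10166)  len=0.9234
  (v3,v0,v4) [+--] → (1.1095, 0.806068, 0)–(1.1095, 1.25113, 0)  len=0.4451
  (v3,v4,v2) [+--] → (1.1095, 1.25113, 0)–(1.1095, 0.806068, 0.651196)  len=0.7888
  (v10,v0,v11) [--+] → (1.1095, -0.806068, 0)–(1.1095, -1.25113, 0)  len=0.4451
  (v10,v11,v2) [-+-] → (1.1095, -1.25113, 0)–(1.1095, -0.806068, 0.651196)  len=0.7888
  (v11,v0,v1) [+-+] → (1.1095, -0.806068, 0)–(1.1095, 0, 0)  len=0.8061
  (v11,v1,v2) [++-] → (1.1095, 0, 1.10166)–(1.1095, -0.806068, 0.651196)  len=0.9234

Chained into 1 loop(s):
  loop 1: 8 segments, perimeter = 5.9266
Total perimeter = 5.927


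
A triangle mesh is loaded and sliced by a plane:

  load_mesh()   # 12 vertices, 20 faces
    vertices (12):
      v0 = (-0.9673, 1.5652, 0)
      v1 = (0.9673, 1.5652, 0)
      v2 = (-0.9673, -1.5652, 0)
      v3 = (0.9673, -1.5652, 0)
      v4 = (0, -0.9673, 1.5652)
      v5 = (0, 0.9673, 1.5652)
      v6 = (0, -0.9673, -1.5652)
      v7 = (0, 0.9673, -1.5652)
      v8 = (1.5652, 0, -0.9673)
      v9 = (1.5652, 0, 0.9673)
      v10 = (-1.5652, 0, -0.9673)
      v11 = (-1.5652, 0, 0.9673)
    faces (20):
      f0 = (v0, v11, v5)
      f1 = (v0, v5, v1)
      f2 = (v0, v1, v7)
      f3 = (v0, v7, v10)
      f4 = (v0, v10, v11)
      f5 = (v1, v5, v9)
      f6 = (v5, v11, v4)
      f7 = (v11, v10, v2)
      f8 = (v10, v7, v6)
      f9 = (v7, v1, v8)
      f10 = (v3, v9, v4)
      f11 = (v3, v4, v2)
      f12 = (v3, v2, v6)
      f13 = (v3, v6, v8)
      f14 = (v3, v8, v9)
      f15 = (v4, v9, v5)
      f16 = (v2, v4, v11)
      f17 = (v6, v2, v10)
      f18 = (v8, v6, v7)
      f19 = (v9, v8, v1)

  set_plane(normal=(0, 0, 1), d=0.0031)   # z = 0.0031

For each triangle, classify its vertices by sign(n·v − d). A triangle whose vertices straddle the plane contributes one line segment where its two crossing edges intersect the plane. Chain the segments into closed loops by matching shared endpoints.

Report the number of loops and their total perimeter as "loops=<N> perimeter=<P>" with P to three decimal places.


loops=1 perimeter=10.564

Straddling triangles (10 of 20):
  (v0,v11,v5) [-++] → (-0.969216, 1.56018, 0.0031)–(-0.965384, 1.56402, 0.0031)  len=0.0054
  (v0,v5,v1) [-+-] → (-0.965384, 1.56402, 0.0031)–(0.965384, 1.56402, 0.0031)  len=1.9308
  (v0,v10,v11) [--+] → (-1.5652, 0, 0.0031)–(-0.969216, 1.56018, 0.0031)  len=1.6701
  (v1,v5,v9) [-++] → (0.965384, 1.56402, 0.0031)–(0.969216, 1.56018, 0.0031)  len=0.0054
  (v11,v10,v2) [+--] → (-1.5652, 0, 0.0031)–(-0.969216, -1.56018, 0.0031)  len=1.6701
  (v3,v9,v4) [-++] → (0.969216, -1.56018, 0.0031)–(0.965384, -1.56402, 0.0031)  len=0.0054
  (v3,v4,v2) [-+-] → (0.965384, -1.56402, 0.0031)–(-0.965384, -1.56402, 0.0031)  len=1.9308
  (v3,v8,v9) [--+] → (1.5652, 0, 0.0031)–(0.969216, -1.56018, 0.0031)  len=1.6701
  (v2,v4,v11) [-++] → (-0.965384, -1.56402, 0.0031)–(-0.969216, -1.56018, 0.0031)  len=0.0054
  (v9,v8,v1) [+--] → (1.5652, 0, 0.0031)–(0.969216, 1.56018, 0.0031)  len=1.6701

Chained into 1 loop(s):
  loop 1: 10 segments, perimeter = 10.5638
Total perimeter = 10.564


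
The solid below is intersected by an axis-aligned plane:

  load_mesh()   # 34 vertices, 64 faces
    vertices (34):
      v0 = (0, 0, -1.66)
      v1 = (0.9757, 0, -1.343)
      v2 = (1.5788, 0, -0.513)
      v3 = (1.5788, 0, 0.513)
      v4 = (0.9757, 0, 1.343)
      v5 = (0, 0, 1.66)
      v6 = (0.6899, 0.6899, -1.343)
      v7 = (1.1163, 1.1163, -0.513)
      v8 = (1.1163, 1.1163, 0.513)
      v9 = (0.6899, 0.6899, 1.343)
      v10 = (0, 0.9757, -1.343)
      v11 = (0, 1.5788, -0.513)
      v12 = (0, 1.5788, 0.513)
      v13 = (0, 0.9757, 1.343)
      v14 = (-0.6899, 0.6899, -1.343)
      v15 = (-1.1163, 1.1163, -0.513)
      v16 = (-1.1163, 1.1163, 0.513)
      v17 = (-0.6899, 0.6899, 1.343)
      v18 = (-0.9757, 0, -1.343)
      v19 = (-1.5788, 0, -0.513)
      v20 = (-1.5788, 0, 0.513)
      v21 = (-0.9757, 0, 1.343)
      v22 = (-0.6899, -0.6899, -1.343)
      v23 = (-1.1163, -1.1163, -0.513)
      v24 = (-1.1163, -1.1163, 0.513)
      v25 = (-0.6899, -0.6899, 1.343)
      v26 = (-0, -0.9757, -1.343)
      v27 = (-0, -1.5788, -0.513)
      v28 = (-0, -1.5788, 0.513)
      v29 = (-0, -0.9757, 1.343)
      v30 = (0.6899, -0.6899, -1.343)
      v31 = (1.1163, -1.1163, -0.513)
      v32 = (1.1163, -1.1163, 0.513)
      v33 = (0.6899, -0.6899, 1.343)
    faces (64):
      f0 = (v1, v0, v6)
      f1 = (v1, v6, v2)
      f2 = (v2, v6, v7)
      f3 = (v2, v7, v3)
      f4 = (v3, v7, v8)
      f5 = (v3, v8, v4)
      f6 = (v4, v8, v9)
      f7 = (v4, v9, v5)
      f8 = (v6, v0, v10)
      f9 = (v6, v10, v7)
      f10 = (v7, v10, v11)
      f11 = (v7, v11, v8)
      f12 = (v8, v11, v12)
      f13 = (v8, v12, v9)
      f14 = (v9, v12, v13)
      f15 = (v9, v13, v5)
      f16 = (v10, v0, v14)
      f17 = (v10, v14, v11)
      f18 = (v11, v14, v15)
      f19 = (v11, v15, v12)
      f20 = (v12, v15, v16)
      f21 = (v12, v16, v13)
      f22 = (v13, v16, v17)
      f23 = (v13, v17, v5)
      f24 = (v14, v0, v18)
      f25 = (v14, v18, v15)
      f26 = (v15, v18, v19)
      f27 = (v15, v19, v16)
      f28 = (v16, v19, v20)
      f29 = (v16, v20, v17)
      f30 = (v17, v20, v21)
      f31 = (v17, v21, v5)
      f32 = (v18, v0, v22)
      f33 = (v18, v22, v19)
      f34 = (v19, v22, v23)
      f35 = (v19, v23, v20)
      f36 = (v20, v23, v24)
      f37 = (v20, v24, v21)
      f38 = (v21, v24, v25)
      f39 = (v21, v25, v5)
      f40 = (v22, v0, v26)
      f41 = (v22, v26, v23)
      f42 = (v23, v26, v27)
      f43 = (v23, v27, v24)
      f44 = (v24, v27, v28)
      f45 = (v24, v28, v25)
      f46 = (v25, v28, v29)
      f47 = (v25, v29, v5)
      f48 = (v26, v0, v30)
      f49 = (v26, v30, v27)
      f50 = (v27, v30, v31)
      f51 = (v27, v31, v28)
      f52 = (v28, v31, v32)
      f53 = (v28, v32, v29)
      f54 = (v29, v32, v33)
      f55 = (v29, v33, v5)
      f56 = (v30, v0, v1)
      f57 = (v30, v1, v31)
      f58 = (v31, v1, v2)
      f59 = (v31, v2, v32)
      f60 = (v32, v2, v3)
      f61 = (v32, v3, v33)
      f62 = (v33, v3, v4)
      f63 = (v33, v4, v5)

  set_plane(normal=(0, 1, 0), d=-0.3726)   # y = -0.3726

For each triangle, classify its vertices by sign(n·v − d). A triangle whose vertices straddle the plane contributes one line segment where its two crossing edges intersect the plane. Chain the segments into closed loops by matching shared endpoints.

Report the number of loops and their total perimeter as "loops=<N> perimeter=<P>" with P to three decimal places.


loops=1 perimeter=9.547

Straddling triangles (20 of 64):
  (v18,v0,v22) [++-] → (-0.3726, -0.3726, -1.4888)–(-0.821346, -0.3726, -1.343)  len=0.4718
  (v18,v22,v19) [+-+] → (-0.821346, -0.3726, -1.343)–(-1.09872, -0.3726, -0.961265)  len=0.4719
  (v19,v22,v23) [+--] → (-1.09872, -0.3726, -0.961265)–(-1.42443, -0.3726, -0.513)  len=0.5541
  (v19,v23,v20) [+-+] → (-1.42443, -0.3726, -0.513)–(-1.42443, -0.3726, 0.17054)  len=0.6835
  (v20,v23,v24) [+--] → (-1.42443, -0.3726, 0.17054)–(-1.42443, -0.3726, 0.513)  len=0.3425
  (v20,v24,v21) [+-+] → (-1.42443, -0.3726, 0.513)–(-1.02263, -0.3726, 1.06596)  len=0.6835
  (v21,v24,v25) [+--] → (-1.02263, -0.3726, 1.06596)–(-0.821346, -0.3726, 1.343)  len=0.3424
  (v21,v25,v5) [+-+] → (-0.821346, -0.3726, 1.343)–(-0.3726, -0.3726, 1.4888)  len=0.4718
  (v22,v0,v26) [-+-] → (-0.3726, -0.3726, -1.4888)–(0, -0.3726, -1.53894)  len=0.3760
  (v25,v29,v5) [--+] → (0, -0.3726, 1.53894)–(-0.3726, -0.3726, 1.4888)  len=0.3760
  (v26,v0,v30) [-+-] → (0, -0.3726, -1.53894)–(0.3726, -0.3726, -1.4888)  len=0.3760
  (v29,v33,v5) [--+] → (0.3726, -0.3726, 1.4888)–(0, -0.3726, 1.53894)  len=0.3760
  (v30,v0,v1) [-++] → (0.3726, -0.3726, -1.4888)–(0.821346, -0.3726, -1.343)  len=0.4718
  (v30,v1,v31) [-+-] → (0.821346, -0.3726, -1.343)–(1.02263, -0.3726, -1.06596)  len=0.3424
  (v31,v1,v2) [-++] → (1.02263, -0.3726, -1.06596)–(1.42443, -0.3726, -0.513)  len=0.6835
  (v31,v2,v32) [-+-] → (1.42443, -0.3726, -0.513)–(1.42443, -0.3726, -0.17054)  len=0.3425
  (v32,v2,v3) [-++] → (1.42443, -0.3726, -0.17054)–(1.42443, -0.3726, 0.513)  len=0.6835
  (v32,v3,v33) [-+-] → (1.42443, -0.3726, 0.513)–(1.09872, -0.3726, 0.961265)  len=0.5541
  (v33,v3,v4) [-++] → (1.09872, -0.3726, 0.961265)–(0.821346, -0.3726, 1.343)  len=0.4719
  (v33,v4,v5) [-++] → (0.821346, -0.3726, 1.343)–(0.3726, -0.3726, 1.4888)  len=0.4718

Chained into 1 loop(s):
  loop 1: 20 segments, perimeter = 9.5470
Total perimeter = 9.547


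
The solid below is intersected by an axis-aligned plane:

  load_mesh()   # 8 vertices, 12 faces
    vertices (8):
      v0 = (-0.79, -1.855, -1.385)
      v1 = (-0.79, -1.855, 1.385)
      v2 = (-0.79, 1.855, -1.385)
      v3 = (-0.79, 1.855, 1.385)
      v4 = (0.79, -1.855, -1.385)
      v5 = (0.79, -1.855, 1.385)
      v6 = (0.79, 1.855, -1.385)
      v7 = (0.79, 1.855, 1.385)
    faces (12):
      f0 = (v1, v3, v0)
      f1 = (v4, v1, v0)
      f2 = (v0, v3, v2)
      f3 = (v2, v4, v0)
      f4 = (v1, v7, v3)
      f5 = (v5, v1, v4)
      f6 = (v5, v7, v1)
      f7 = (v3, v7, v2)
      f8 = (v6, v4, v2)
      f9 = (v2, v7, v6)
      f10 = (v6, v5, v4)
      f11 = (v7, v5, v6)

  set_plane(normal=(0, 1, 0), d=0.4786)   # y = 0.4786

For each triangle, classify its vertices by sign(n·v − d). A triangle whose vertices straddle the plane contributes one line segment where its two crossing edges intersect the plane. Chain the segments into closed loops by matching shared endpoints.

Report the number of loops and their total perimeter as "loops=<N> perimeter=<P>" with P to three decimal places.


loops=1 perimeter=8.700

Straddling triangles (8 of 12):
  (v1,v3,v0) [-+-] → (-0.79, 0.4786, 1.385)–(-0.79, 0.4786, 0.357337)  len=1.0277
  (v0,v3,v2) [-++] → (-0.79, 0.4786, 0.357337)–(-0.79, 0.4786, -1.385)  len=1.7423
  (v2,v4,v0) [+--] → (-0.203824, 0.4786, -1.385)–(-0.79, 0.4786, -1.385)  len=0.5862
  (v1,v7,v3) [-++] → (0.203824, 0.4786, 1.385)–(-0.79, 0.4786, 1.385)  len=0.9938
  (v5,v7,v1) [-+-] → (0.79, 0.4786, 1.385)–(0.203824, 0.4786, 1.385)  len=0.5862
  (v6,v4,v2) [+-+] → (0.79, 0.4786, -1.385)–(-0.203824, 0.4786, -1.385)  len=0.9938
  (v6,v5,v4) [+--] → (0.79, 0.4786, -0.357337)–(0.79, 0.4786, -1.385)  len=1.0277
  (v7,v5,v6) [+-+] → (0.79, 0.4786, 1.385)–(0.79, 0.4786, -0.357337)  len=1.7423

Chained into 1 loop(s):
  loop 1: 8 segments, perimeter = 8.7000
Total perimeter = 8.700


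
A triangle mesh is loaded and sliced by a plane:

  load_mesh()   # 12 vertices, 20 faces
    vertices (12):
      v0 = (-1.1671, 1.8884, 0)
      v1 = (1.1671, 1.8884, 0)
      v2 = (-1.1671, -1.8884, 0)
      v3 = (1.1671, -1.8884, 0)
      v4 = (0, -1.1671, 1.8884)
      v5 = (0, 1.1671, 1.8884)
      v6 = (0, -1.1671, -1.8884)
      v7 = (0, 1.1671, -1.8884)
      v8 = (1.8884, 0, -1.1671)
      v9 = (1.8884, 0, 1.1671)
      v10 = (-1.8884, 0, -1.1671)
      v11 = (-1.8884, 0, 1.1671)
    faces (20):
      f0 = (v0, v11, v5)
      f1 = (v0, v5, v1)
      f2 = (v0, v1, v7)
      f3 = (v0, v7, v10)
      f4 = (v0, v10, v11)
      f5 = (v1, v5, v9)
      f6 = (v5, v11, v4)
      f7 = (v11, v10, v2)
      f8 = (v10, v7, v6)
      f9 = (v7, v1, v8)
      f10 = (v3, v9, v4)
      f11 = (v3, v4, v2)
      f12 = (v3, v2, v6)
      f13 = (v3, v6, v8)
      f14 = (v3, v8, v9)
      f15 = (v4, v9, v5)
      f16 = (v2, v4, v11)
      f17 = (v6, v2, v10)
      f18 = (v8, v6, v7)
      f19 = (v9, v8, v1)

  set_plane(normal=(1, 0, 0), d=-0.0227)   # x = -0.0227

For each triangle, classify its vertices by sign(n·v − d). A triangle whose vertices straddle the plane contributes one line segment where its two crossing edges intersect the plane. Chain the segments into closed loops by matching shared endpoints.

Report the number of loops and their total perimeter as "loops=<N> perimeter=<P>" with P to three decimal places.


loops=1 perimeter=12.700

Straddling triangles (10 of 20):
  (v0,v11,v5) [--+] → (-0.0227, 1.15307, 1.87973)–(-0.0227, 1.18113, 1.85167)  len=0.0397
  (v0,v5,v1) [-++] → (-0.0227, 1.18113, 1.85167)–(-0.0227, 1.8884, 0)  len=1.9821
  (v0,v1,v7) [-++] → (-0.0227, 1.8884, 0)–(-0.0227, 1.18113, -1.85167)  len=1.9821
  (v0,v7,v10) [-+-] → (-0.0227, 1.18113, -1.85167)–(-0.0227, 1.15307, -1.87973)  len=0.0397
  (v5,v11,v4) [+-+] → (-0.0227, 1.15307, 1.87973)–(-0.0227, -1.15307, 1.87973)  len=2.3061
  (v10,v7,v6) [-++] → (-0.0227, 1.15307, -1.87973)–(-0.0227, -1.15307, -1.87973)  len=2.3061
  (v3,v4,v2) [++-] → (-0.0227, -1.18113, 1.85167)–(-0.0227, -1.8884, 0)  len=1.9821
  (v3,v2,v6) [+-+] → (-0.0227, -1.8884, 0)–(-0.0227, -1.18113, -1.85167)  len=1.9821
  (v2,v4,v11) [-+-] → (-0.0227, -1.18113, 1.85167)–(-0.0227, -1.15307, 1.87973)  len=0.0397
  (v6,v2,v10) [+--] → (-0.0227, -1.18113, -1.85167)–(-0.0227, -1.15307, -1.87973)  len=0.0397

Chained into 1 loop(s):
  loop 1: 10 segments, perimeter = 12.6996
Total perimeter = 12.700


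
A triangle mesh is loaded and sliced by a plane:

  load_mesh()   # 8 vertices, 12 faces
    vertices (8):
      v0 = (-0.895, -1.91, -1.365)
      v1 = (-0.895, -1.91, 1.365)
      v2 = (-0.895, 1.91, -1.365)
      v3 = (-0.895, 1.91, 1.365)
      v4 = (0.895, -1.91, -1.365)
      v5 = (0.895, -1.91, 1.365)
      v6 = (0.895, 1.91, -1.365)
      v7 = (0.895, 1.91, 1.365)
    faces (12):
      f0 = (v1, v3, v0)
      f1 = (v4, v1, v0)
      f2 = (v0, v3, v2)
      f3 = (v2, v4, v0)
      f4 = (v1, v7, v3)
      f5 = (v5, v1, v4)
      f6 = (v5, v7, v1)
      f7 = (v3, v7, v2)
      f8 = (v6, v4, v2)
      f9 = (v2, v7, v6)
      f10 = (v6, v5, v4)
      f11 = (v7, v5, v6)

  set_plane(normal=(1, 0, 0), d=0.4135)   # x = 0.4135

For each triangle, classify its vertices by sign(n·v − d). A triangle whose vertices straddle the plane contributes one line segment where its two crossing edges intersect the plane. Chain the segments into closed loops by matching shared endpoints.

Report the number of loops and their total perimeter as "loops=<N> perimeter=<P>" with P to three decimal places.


Straddling triangles (8 of 12):
  (v4,v1,v0) [+--] → (0.4135, -1.91, -0.630645)–(0.4135, -1.91, -1.365)  len=0.7344
  (v2,v4,v0) [-+-] → (0.4135, -0.882441, -1.365)–(0.4135, -1.91, -1.365)  len=1.0276
  (v1,v7,v3) [-+-] → (0.4135, 0.882441, 1.365)–(0.4135, 1.91, 1.365)  len=1.0276
  (v5,v1,v4) [+-+] → (0.4135, -1.91, 1.365)–(0.4135, -1.91, -0.630645)  len=1.9956
  (v5,v7,v1) [++-] → (0.4135, 0.882441, 1.365)–(0.4135, -1.91, 1.365)  len=2.7924
  (v3,v7,v2) [-+-] → (0.4135, 1.91, 1.365)–(0.4135, 1.91, 0.630645)  len=0.7344
  (v6,v4,v2) [++-] → (0.4135, -0.882441, -1.365)–(0.4135, 1.91, -1.365)  len=2.7924
  (v2,v7,v6) [-++] → (0.4135, 1.91, 0.630645)–(0.4135, 1.91, -1.365)  len=1.9956

Chained into 1 loop(s):
  loop 1: 8 segments, perimeter = 13.1000
Total perimeter = 13.100

loops=1 perimeter=13.100
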